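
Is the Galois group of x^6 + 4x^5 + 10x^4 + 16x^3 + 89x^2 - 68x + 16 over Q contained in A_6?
The polynomial is irreducible of degree 6 over Q. Its discriminant is -3511396987830272, which is not a perfect square. A Galois group lies in the alternating group exactly when the discriminant is a square in Q, so the Galois group (S_4 x C_2) is not contained in A_6.

No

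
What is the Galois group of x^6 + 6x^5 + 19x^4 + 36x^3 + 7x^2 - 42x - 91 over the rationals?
The polynomial f is an irreducible sextic over Q, so G = Gal(f/Q) is one of the 16 transitive subgroups 6T1, ..., 6T16 of S_6. The discriminant of f is 164995463643136 = 12845056^2, a perfect square, so G is contained in A_6. The transitive groups of degree 6 contained in A_6 are: A_4 (6T4, order 12), S_4 (6T7, order 24), (C_3 x C_3) : C_4 (6T10, order 36), PSL(2,5) (6T12, order 60), A_6 (6T15, order 360). By Dedekind's theorem, for a prime p not dividing disc(f) the degrees of the irreducible factors of f mod p form the cycle type of an element of G. Factoring f modulo the 33 such primes p <= 149 (skipping 2, 7, which divide the discriminant), each new pattern first appears at: mod 3: f = (x^3 + 2x + 1)(x^3 + 2x + 2), pattern 3+3; mod 13: f = (x)(x + 2)(x^2 + 2x + 8)(x^2 + 2x + 12), pattern 2+2+1+1. No other pattern occurs in this range, so the set of observed cycle types is {3+3, 2+2+1+1}. The candidates containing elements of all these cycle types are A_4 (6T4) of order 12, S_4 (6T7) of order 24, (C_3 x C_3) : C_4 (6T10) of order 36, PSL(2,5) (6T12) of order 60, A_6 (6T15) of order 360; the others are excluded. The observed types are precisely the cycle types that occur in A_4 (6T4) (apart from the identity). Each of the other remaining candidates has further cycle types, and by the Chebotarev density theorem the matching factorization patterns would occur for a proportion of primes equal to their share of the group: S_4 (6T7) additionally contains elements of type 4+2 (6 of its 24 elements, about 25% of primes); (C_3 x C_3) : C_4 (6T10) additionally contains elements of type 4+2, 3+1+1+1 (22 of its 36 elements, about 61% of primes); PSL(2,5) (6T12) additionally contains elements of type 5+1 (24 of its 60 elements, about 40% of primes); A_6 (6T15) additionally contains elements of type 5+1, 4+2, 3+1+1+1 (274 of its 360 elements, about 76% of primes). None of the 33 primes tested shows any such pattern (for each of these groups the chance of that is below 10^-4), which rules them out. Hence G = A_4 (6T4), of order 12.

A_4 (also written A4)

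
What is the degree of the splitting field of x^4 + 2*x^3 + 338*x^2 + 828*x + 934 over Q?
The degree of the splitting field over Q equals the order of the Galois group, so first determine the group. The polynomial is an irreducible quartic over Q and its discriminant is 87481901286976 = 9353176^2, a perfect square, so the Galois group is contained in A_4. The resolvent cubic y^3 - 338*y^2 - 2080*y + 573448 is irreducible over Q. An irreducible resolvent with square discriminant gives A_4. The Galois group A_4 (4T4) has order 12, so the splitting field has degree 12 over Q.

12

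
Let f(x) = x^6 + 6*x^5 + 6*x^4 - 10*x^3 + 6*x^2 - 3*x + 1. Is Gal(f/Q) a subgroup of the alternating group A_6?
The polynomial is irreducible of degree 6 over Q. Its discriminant is -51195483, which is not a perfect square. A Galois group lies in the alternating group exactly when the discriminant is a square in Q, so the Galois group (C_3 x S_3) is not contained in A_6.

No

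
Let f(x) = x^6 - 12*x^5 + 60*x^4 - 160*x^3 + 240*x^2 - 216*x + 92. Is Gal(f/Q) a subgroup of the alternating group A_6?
Yes

The polynomial is irreducible of degree 6 over Q. Its discriminant is 746496000000 = 864000^2, a perfect square. A Galois group lies in the alternating group exactly when the discriminant is a square in Q, so the Galois group (A_6) is contained in A_6.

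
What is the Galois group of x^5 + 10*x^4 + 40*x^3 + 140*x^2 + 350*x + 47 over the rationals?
F_20, the Frobenius group of order 20

The polynomial f is an irreducible quintic over Q, so G = Gal(f/Q) is a transitive subgroup of S_5: one of C_5 (5T1, order 5), D_5 (5T2, order 10), F_20 (5T3, order 20), A_5 (5T4, order 60) or S_5 (5T5, order 120). The discriminant of f is 16850349253125, which is not a perfect square, so G is not contained in A_5. The transitive groups of degree 5 not contained in A_5 are: F_20 (5T3, order 20), S_5 (5T5, order 120). By Dedekind's theorem, for a prime p not dividing disc(f) the degrees of the irreducible factors of f mod p form the cycle type of an element of G. Factoring f modulo the 18 such primes p <= 73 (skipping 3, 5, 41, which divide the discriminant), each new pattern first appears at: mod 2: f = (x + 1)(x^4 + x^3 + x^2 + x + 1), pattern 4+1; mod 11: f = (x^5 + 10x^4 + 7x^3 + 8x^2 + 9x + 3), pattern 5; mod 19: f = (x + 2)(x^2 + 9x + 11)(x^2 + 18x + 3), pattern 2+2+1. No other pattern occurs in this range, so the set of observed cycle types is {4+1, 5, 2+2+1}. The candidates containing elements of all these cycle types are F_20 (5T3) of order 20, S_5 (5T5) of order 120; the others are excluded. The observed types are precisely the cycle types that occur in F_20 (5T3) (apart from the identity). Each of the other remaining candidates has further cycle types, and by the Chebotarev density theorem the matching factorization patterns would occur for a proportion of primes equal to their share of the group: S_5 (5T5) additionally contains elements of type 3+2, 3+1+1, 2+1+1+1 (50 of its 120 elements, about 42% of primes). None of the 18 primes tested shows any such pattern (for each of these groups the chance of that is below 10^-4), which rules them out. Hence G = F_20 (5T3), of order 20.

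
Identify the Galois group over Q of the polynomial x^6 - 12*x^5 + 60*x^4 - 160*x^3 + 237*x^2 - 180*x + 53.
6T6: A_4 x C_2

The polynomial f is an irreducible sextic over Q, so G = Gal(f/Q) is one of the 16 transitive subgroups 6T1, ..., 6T16 of S_6. The discriminant of f is -419904, which is not a perfect square, so G is not contained in A_6. The transitive groups of degree 6 not contained in A_6 are: C_6 (6T1, order 6), S_3 (6T2, order 6), D_6 (6T3, order 12), C_3 x S_3 (6T5, order 18), A_4 x C_2 (6T6, order 24), S_4 (6T8, order 24), S_3 x S_3 (6T9, order 36), S_4 x C_2 (6T11, order 48), (S_3 x S_3) : C_2 (6T13, order 72), PGL(2,5) (6T14, order 120), S_6 (6T16, order 720). By Dedekind's theorem, for a prime p not dividing disc(f) the degrees of the irreducible factors of f mod p form the cycle type of an element of G. Factoring f modulo the 33 such primes p <= 149 (skipping 2, 3, which divide the discriminant), each new pattern first appears at: mod 5: f = (x^3 + x^2 + x + 4)(x^3 + 2x^2 + 2x + 2), pattern 3+3; mod 7: f = (x^6 + 2x^5 + 4x^4 + x^3 + 6x^2 + 2x + 4), pattern 6; mod 17: f = (x + 6)(x + 7)(x^2 + 13x + 7)(x^2 + 13x + 14), pattern 2+2+1+1; mod 19: f = (x + 1)(x + 6)(x + 9)(x + 14)(x^2 + 15x + 1), pattern 2+1+1+1+1; mod 71: f = (x^2 + 67x + 20)(x^2 + 67x + 29)(x^2 + 67x + 34), pattern 2+2+2. No other pattern occurs in this range, so the set of observed cycle types is {3+3, 6, 2+2+1+1, 2+1+1+1+1, 2+2+2}. The candidates containing elements of all these cycle types are A_4 x C_2 (6T6) of order 24, S_4 x C_2 (6T11) of order 48, (S_3 x S_3) : C_2 (6T13) of order 72, S_6 (6T16) of order 720; the others are excluded. The observed types are precisely the cycle types that occur in A_4 x C_2 (6T6) (apart from the identity). Each of the other remaining candidates has further cycle types, and by the Chebotarev density theorem the matching factorization patterns would occur for a proportion of primes equal to their share of the group: S_4 x C_2 (6T11) additionally contains elements of type 4+2, 4+1+1 (12 of its 48 elements, about 25% of primes); (S_3 x S_3) : C_2 (6T13) additionally contains elements of type 4+2, 3+2+1, 3+1+1+1 (34 of its 72 elements, about 47% of primes); S_6 (6T16) additionally contains elements of type 5+1, 4+2, 4+1+1, 3+2+1, 3+1+1+1 (484 of its 720 elements, about 67% of primes). None of the 33 primes tested shows any such pattern (for each of these groups the chance of that is below 10^-4), which rules them out. Hence G = A_4 x C_2 (6T6), of order 24.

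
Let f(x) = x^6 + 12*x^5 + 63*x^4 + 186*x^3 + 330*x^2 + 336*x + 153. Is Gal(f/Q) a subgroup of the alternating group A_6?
The polynomial is irreducible of degree 6 over Q. Its discriminant is -16003008, which is not a perfect square. A Galois group lies in the alternating group exactly when the discriminant is a square in Q, so the Galois group (PGL(2,5)) is not contained in A_6.

No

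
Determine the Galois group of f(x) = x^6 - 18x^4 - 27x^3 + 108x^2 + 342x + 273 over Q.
The polynomial f is an irreducible sextic over Q, so G = Gal(f/Q) is one of the 16 transitive subgroups 6T1, ..., 6T16 of S_6. The discriminant of f is -152796047606667, which is not a perfect square, so G is not contained in A_6. The transitive groups of degree 6 not contained in A_6 are: C_6 (6T1, order 6), S_3 (6T2, order 6), D_6 (6T3, order 12), C_3 x S_3 (6T5, order 18), A_4 x C_2 (6T6, order 24), S_4 (6T8, order 24), S_3 x S_3 (6T9, order 36), S_4 x C_2 (6T11, order 48), (S_3 x S_3) : C_2 (6T13, order 72), PGL(2,5) (6T14, order 120), S_6 (6T16, order 720). By Dedekind's theorem, for a prime p not dividing disc(f) the degrees of the irreducible factors of f mod p form the cycle type of an element of G. Factoring f modulo the 33 such primes p <= 149 (skipping 3, 43, which divide the discriminant), each new pattern first appears at: mod 2: f = (x^6 + x^3 + 1), pattern 6; mod 7: f = (x)(x + 1)(x + 6)(x^3 + 4x + 1), pattern 3+1+1+1; mod 17: f = (x^2 + 6x + 4)(x^2 + 13x + 11)(x^2 + 15x + 12), pattern 2+2+2; mod 19: f = (x^3 + 3x + 18)(x^3 + 17x + 12), pattern 3+3; mod 73: f = (x + 3)(x + 20)(x + 36)(x + 39)(x + 50)(x + 71), pattern 1+1+1+1+1+1. No other pattern occurs in this range, so the set of observed cycle types is {6, 3+1+1+1, 2+2+2, 3+3, 1+1+1+1+1+1}. The candidates containing elements of all these cycle types are C_3 x S_3 (6T5) of order 18, S_3 x S_3 (6T9) of order 36, (S_3 x S_3) : C_2 (6T13) of order 72, S_6 (6T16) of order 720; the others are excluded. The observed types are precisely the cycle types that occur in C_3 x S_3 (6T5). Each of the other remaining candidates has further cycle types, and by the Chebotarev density theorem the matching factorization patterns would occur for a proportion of primes equal to their share of the group: S_3 x S_3 (6T9) additionally contains elements of type 2+2+1+1 (9 of its 36 elements, about 25% of primes); (S_3 x S_3) : C_2 (6T13) additionally contains elements of type 4+2, 3+2+1, 2+2+1+1, 2+1+1+1+1 (45 of its 72 elements, about 62% of primes); S_6 (6T16) additionally contains elements of type 5+1, 4+2, 4+1+1, 3+2+1, 2+2+1+1, 2+1+1+1+1 (504 of its 720 elements, about 70% of primes). None of the 33 primes tested shows any such pattern (for each of these groups the chance of that is below 10^-4), which rules them out. Hence G = C_3 x S_3 (6T5), of order 18.

C_3 x S_3 (also written G18)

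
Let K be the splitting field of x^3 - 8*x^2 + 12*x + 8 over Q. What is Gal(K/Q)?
C_3

The polynomial is an irreducible cubic over Q and its discriminant is 3136 = 56^2, a perfect square. For an irreducible cubic, a square discriminant forces the Galois group to be A_3, the cyclic group of order 3.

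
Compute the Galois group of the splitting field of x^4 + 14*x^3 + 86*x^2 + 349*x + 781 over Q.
4T1: C_4

The polynomial is an irreducible quartic over Q and its discriminant is 1177345125, which is not a perfect square, so the Galois group is not contained in A_4. The resolvent cubic y^3 - 86*y^2 + 1762*y - 6213 has exactly one rational root, so the Galois group is C_4 or D_4. The quartic becomes reducible over Q(sqrt(disc)), so the group is C_4.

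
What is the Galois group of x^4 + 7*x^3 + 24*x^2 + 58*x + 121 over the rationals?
The polynomial is an irreducible quartic over Q and its discriminant is 66430125, which is not a perfect square, so the Galois group is not contained in A_4. The resolvent cubic y^3 - 24*y^2 - 78*y + 2323 has exactly one rational root, so the Galois group is C_4 or D_4. The quartic becomes reducible over Q(sqrt(disc)), so the group is C_4.

C_4 (also written C4)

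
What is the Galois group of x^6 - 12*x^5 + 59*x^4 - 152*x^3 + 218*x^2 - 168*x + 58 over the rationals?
6T8: S_4

The polynomial f is an irreducible sextic over Q, so G = Gal(f/Q) is one of the 16 transitive subgroups 6T1, ..., 6T16 of S_6. The discriminant of f is -5120000, which is not a perfect square, so G is not contained in A_6. The transitive groups of degree 6 not contained in A_6 are: C_6 (6T1, order 6), S_3 (6T2, order 6), D_6 (6T3, order 12), C_3 x S_3 (6T5, order 18), A_4 x C_2 (6T6, order 24), S_4 (6T8, order 24), S_3 x S_3 (6T9, order 36), S_4 x C_2 (6T11, order 48), (S_3 x S_3) : C_2 (6T13, order 72), PGL(2,5) (6T14, order 120), S_6 (6T16, order 720). By Dedekind's theorem, for a prime p not dividing disc(f) the degrees of the irreducible factors of f mod p form the cycle type of an element of G. Factoring f modulo the 22 such primes p <= 89 (skipping 2, 5, which divide the discriminant), each new pattern first appears at: mod 3: f = (x^3 + x^2 + 2x + 1)(x^3 + 2x^2 + x + 1), pattern 3+3; mod 7: f = (x^2 + 2x + 5)(x^2 + 3x + 6)(x^2 + 4x + 1), pattern 2+2+2; mod 13: f = (x + 2)(x + 7)(x^4 + 5x^3 + 12x + 6), pattern 4+1+1; mod 43: f = (x + 10)(x + 29)(x^2 + 39x + 8)(x^2 + 39x + 14), pattern 2+2+1+1. No other pattern occurs in this range, so the set of observed cycle types is {3+3, 2+2+2, 4+1+1, 2+2+1+1}. The candidates containing elements of all these cycle types are S_4 (6T8) of order 24, S_4 x C_2 (6T11) of order 48, PGL(2,5) (6T14) of order 120, S_6 (6T16) of order 720; the others are excluded. The observed types are precisely the cycle types that occur in S_4 (6T8) (apart from the identity). Each of the other remaining candidates has further cycle types, and by the Chebotarev density theorem the matching factorization patterns would occur for a proportion of primes equal to their share of the group: S_4 x C_2 (6T11) additionally contains elements of type 6, 4+2, 2+1+1+1+1 (17 of its 48 elements, about 35% of primes); PGL(2,5) (6T14) additionally contains elements of type 6, 5+1 (44 of its 120 elements, about 37% of primes); S_6 (6T16) additionally contains elements of type 6, 5+1, 4+2, 3+2+1, 3+1+1+1, 2+1+1+1+1 (529 of its 720 elements, about 73% of primes). None of the 22 primes tested shows any such pattern (for each of these groups the chance of that is below 10^-4), which rules them out. Hence G = S_4 (6T8), of order 24.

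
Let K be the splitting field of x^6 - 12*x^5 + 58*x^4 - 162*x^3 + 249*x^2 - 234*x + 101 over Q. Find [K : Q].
The degree of the splitting field over Q equals the order of the Galois group, so first determine the group. The polynomial f is an irreducible sextic over Q, so G = Gal(f/Q) is one of the 16 transitive subgroups 6T1, ..., 6T16 of S_6. The discriminant of f is 87452721811456 = 9351616^2, a perfect square, so G is contained in A_6. The transitive groups of degree 6 contained in A_6 are: A_4 (6T4, order 12), S_4 (6T7, order 24), (C_3 x C_3) : C_4 (6T10, order 36), PSL(2,5) (6T12, order 60), A_6 (6T15, order 360). By Dedekind's theorem, for a prime p not dividing disc(f) the degrees of the irreducible factors of f mod p form the cycle type of an element of G. Factoring f modulo the 79 such primes p <= 419 (skipping 2, 23, which divide the discriminant), each new pattern first appears at: mod 3: f = (x^3 + x^2 + x + 2)(x^3 + 2x^2 + x + 1), pattern 3+3; mod 5: f = (x^2 + 2x + 3)(x^4 + x^3 + 3x^2 + 4x + 2), pattern 4+2; mod 19: f = (x + 1)(x + 2)(x^2 + x + 9)(x^2 + 3x + 13), pattern 2+2+1+1; mod 223: f = (x + 2)(x + 91)(x + 156)(x + 203)(x + 208)(x + 220), pattern 1+1+1+1+1+1. No other pattern occurs in this range, so the set of observed cycle types is {3+3, 4+2, 2+2+1+1, 1+1+1+1+1+1}. The candidates containing elements of all these cycle types are S_4 (6T7) of order 24, (C_3 x C_3) : C_4 (6T10) of order 36, A_6 (6T15) of order 360; the others are excluded. The observed types are precisely the cycle types that occur in S_4 (6T7). Each of the other remaining candidates has further cycle types, and by the Chebotarev density theorem the matching factorization patterns would occur for a proportion of primes equal to their share of the group: (C_3 x C_3) : C_4 (6T10) additionally contains elements of type 3+1+1+1 (4 of its 36 elements, about 11% of primes); A_6 (6T15) additionally contains elements of type 5+1, 3+1+1+1 (184 of its 360 elements, about 51% of primes). None of the 79 primes tested shows any such pattern (for each of these groups the chance of that is below 10^-4), which rules them out. Hence G = S_4 (6T7), of order 24. The Galois group S_4 (6T7) has order 24, so the splitting field has degree 24 over Q.

24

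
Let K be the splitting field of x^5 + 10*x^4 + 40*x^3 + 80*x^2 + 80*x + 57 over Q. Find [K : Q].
The degree of the splitting field over Q equals the order of the Galois group, so first determine the group. The polynomial f is an irreducible quintic over Q, so G = Gal(f/Q) is a transitive subgroup of S_5: one of C_5 (5T1, order 5), D_5 (5T2, order 10), F_20 (5T3, order 20), A_5 (5T4, order 60) or S_5 (5T5, order 120). The discriminant of f is 1220703125, which is not a perfect square, so G is not contained in A_5. The transitive groups of degree 5 not contained in A_5 are: F_20 (5T3, order 20), S_5 (5T5, order 120). By Dedekind's theorem, for a prime p not dividing disc(f) the degrees of the irreducible factors of f mod p form the cycle type of an element of G. Factoring f modulo the 18 such primes p <= 67 (skipping 5, which divides the discriminant), each new pattern first appears at: mod 2: f = (x + 1)(x^4 + x^3 + x^2 + x + 1), pattern 4+1; mod 11: f = (x^5 + 10x^4 + 7x^3 + 3x^2 + 3x + 2), pattern 5; mod 19: f = (x)(x^2 + 14x + 9)(x^2 + 15x + 11), pattern 2+2+1; mod 31: f = (x + 7)(x + 11)(x + 12)(x + 20)(x + 22), pattern 1+1+1+1+1. No other pattern occurs in this range, so the set of observed cycle types is {4+1, 5, 2+2+1, 1+1+1+1+1}. The candidates containing elements of all these cycle types are F_20 (5T3) of order 20, S_5 (5T5) of order 120; the others are excluded. The observed types are precisely the cycle types that occur in F_20 (5T3). Each of the other remaining candidates has further cycle types, and by the Chebotarev density theorem the matching factorization patterns would occur for a proportion of primes equal to their share of the group: S_5 (5T5) additionally contains elements of type 3+2, 3+1+1, 2+1+1+1 (50 of its 120 elements, about 42% of primes). None of the 18 primes tested shows any such pattern (for each of these groups the chance of that is below 10^-4), which rules them out. Hence G = F_20 (5T3), of order 20. The Galois group F_20 (5T3) has order 20, so the splitting field has degree 20 over Q.

20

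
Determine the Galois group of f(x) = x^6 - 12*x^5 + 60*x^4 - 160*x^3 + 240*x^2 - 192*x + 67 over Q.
The polynomial f is an irreducible sextic over Q, so G = Gal(f/Q) is one of the 16 transitive subgroups 6T1, ..., 6T16 of S_6. The discriminant of f is -11337408, which is not a perfect square, so G is not contained in A_6. The transitive groups of degree 6 not contained in A_6 are: C_6 (6T1, order 6), S_3 (6T2, order 6), D_6 (6T3, order 12), C_3 x S_3 (6T5, order 18), A_4 x C_2 (6T6, order 24), S_4 (6T8, order 24), S_3 x S_3 (6T9, order 36), S_4 x C_2 (6T11, order 48), (S_3 x S_3) : C_2 (6T13, order 72), PGL(2,5) (6T14, order 120), S_6 (6T16, order 720). By Dedekind's theorem, for a prime p not dividing disc(f) the degrees of the irreducible factors of f mod p form the cycle type of an element of G. Factoring f modulo the 23 such primes p <= 97 (skipping 2, 3, which divide the discriminant), each new pattern first appears at: mod 5: f = (x^2 + 3)(x^2 + x + 1)(x^2 + 2x + 4), pattern 2+2+2; mod 7: f = (x^3 + x^2 + 5x + 1)(x^3 + x^2 + 5x + 4), pattern 3+3; mod 61: f = (x + 1)(x + 17)(x + 20)(x + 37)(x + 40)(x + 56), pattern 1+1+1+1+1+1. No other pattern occurs in this range, so the set of observed cycle types is {2+2+2, 3+3, 1+1+1+1+1+1}. The candidates containing elements of all these cycle types are C_6 (6T1) of order 6, S_3 (6T2) of order 6, D_6 (6T3) of order 12, C_3 x S_3 (6T5) of order 18, A_4 x C_2 (6T6) of order 24, S_4 (6T8) of order 24, S_3 x S_3 (6T9) of order 36, S_4 x C_2 (6T11) of order 48, (S_3 x S_3) : C_2 (6T13) of order 72, PGL(2,5) (6T14) of order 120, S_6 (6T16) of order 720; the others are excluded. The observed types are precisely the cycle types that occur in S_3 (6T2). Each of the other remaining candidates has further cycle types, and by the Chebotarev density theorem the matching factorization patterns would occur for a proportion of primes equal to their share of the group: C_6 (6T1) additionally contains elements of type 6 (2 of its 6 elements, about 33% of primes); D_6 (6T3) additionally contains elements of type 6, 2+2+1+1 (5 of its 12 elements, about 42% of primes); C_3 x S_3 (6T5) additionally contains elements of type 6, 3+1+1+1 (10 of its 18 elements, about 56% of primes); A_4 x C_2 (6T6) additionally contains elements of type 6, 2+2+1+1, 2+1+1+1+1 (14 of its 24 elements, about 58% of primes); S_4 (6T8) additionally contains elements of type 4+1+1, 2+2+1+1 (9 of its 24 elements, about 38% of primes); S_3 x S_3 (6T9) additionally contains elements of type 6, 3+1+1+1, 2+2+1+1 (25 of its 36 elements, about 69% of primes); S_4 x C_2 (6T11) additionally contains elements of type 6, 4+2, 4+1+1, 2+2+1+1, 2+1+1+1+1 (32 of its 48 elements, about 67% of primes); (S_3 x S_3) : C_2 (6T13) additionally contains elements of type 6, 4+2, 3+2+1, 3+1+1+1, 2+2+1+1, 2+1+1+1+1 (61 of its 72 elements, about 85% of primes); PGL(2,5) (6T14) additionally contains elements of type 6, 5+1, 4+1+1, 2+2+1+1 (89 of its 120 elements, about 74% of primes); S_6 (6T16) additionally contains elements of type 6, 5+1, 4+2, 4+1+1, 3+2+1, 3+1+1+1, 2+2+1+1, 2+1+1+1+1 (664 of its 720 elements, about 92% of primes). None of the 23 primes tested shows any such pattern (for each of these groups the chance of that is below 10^-4), which rules them out. Hence G = S_3 (6T2), of order 6.

S_3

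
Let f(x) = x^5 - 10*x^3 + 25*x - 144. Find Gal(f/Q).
The polynomial f is an irreducible quintic over Q, so G = Gal(f/Q) is a transitive subgroup of S_5: one of C_5 (5T1, order 5), D_5 (5T2, order 10), F_20 (5T3, order 20), A_5 (5T4, order 60) or S_5 (5T5, order 120). The discriminant of f is 1327104000000 = 1152000^2, a perfect square, so G is contained in A_5. The transitive groups of degree 5 contained in A_5 are: C_5 (5T1, order 5), D_5 (5T2, order 10), A_5 (5T4, order 60). By Dedekind's theorem, for a prime p not dividing disc(f) the degrees of the irreducible factors of f mod p form the cycle type of an element of G. Factoring f modulo the 23 such primes p <= 101 (skipping 2, 3, 5, which divide the discriminant), each new pattern first appears at: mod 7: f = (x^5 + 4x^3 + 4x + 3), pattern 5; mod 17: f = (x + 13)(x^2 + x + 2)(x^2 + 3x + 1), pattern 2+2+1. No other pattern occurs in this range, so the set of observed cycle types is {5, 2+2+1}. The candidates containing elements of all these cycle types are D_5 (5T2) of order 10, A_5 (5T4) of order 60; the others are excluded. The observed types are precisely the cycle types that occur in D_5 (5T2) (apart from the identity). Each of the other remaining candidates has further cycle types, and by the Chebotarev density theorem the matching factorization patterns would occur for a proportion of primes equal to their share of the group: A_5 (5T4) additionally contains elements of type 3+1+1 (20 of its 60 elements, about 33% of primes). None of the 23 primes tested shows any such pattern (for each of these groups the chance of that is below 10^-4), which rules them out. Hence G = D_5 (5T2), of order 10.

D_5 (also written D5)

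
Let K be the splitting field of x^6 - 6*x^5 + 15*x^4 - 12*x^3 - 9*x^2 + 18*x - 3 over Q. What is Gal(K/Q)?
The polynomial f is an irreducible sextic over Q, so G = Gal(f/Q) is one of the 16 transitive subgroups 6T1, ..., 6T16 of S_6. The discriminant of f is 1289945088, which is not a perfect square, so G is not contained in A_6. The transitive groups of degree 6 not contained in A_6 are: C_6 (6T1, order 6), S_3 (6T2, order 6), D_6 (6T3, order 12), C_3 x S_3 (6T5, order 18), A_4 x C_2 (6T6, order 24), S_4 (6T8, order 24), S_3 x S_3 (6T9, order 36), S_4 x C_2 (6T11, order 48), (S_3 x S_3) : C_2 (6T13, order 72), PGL(2,5) (6T14, order 120), S_6 (6T16, order 720). By Dedekind's theorem, for a prime p not dividing disc(f) the degrees of the irreducible factors of f mod p form the cycle type of an element of G. Factoring f modulo the 23 such primes p <= 97 (skipping 2, 3, which divide the discriminant), each new pattern first appears at: mod 5: f = (x^6 + 4x^5 + 3x^3 + x^2 + 3x + 2), pattern 6; mod 11: f = (x + 2)(x + 8)(x^2 + 3)(x^2 + 6x + 2), pattern 2+2+1+1; mod 13: f = (x + 3)(x + 9)(x + 11)(x^3 + 10x^2 + 3x + 8), pattern 3+1+1+1; mod 31: f = (x^2 + 14x + 3)(x^2 + 16x + 30)(x^2 + 26x + 1), pattern 2+2+2; mod 97: f = (x^3 + 94x^2 + 3x + 23)(x^3 + 94x^2 + 3x + 80), pattern 3+3. No other pattern occurs in this range, so the set of observed cycle types is {6, 2+2+1+1, 3+1+1+1, 2+2+2, 3+3}. The candidates containing elements of all these cycle types are S_3 x S_3 (6T9) of order 36, (S_3 x S_3) : C_2 (6T13) of order 72, S_6 (6T16) of order 720; the others are excluded. The observed types are precisely the cycle types that occur in S_3 x S_3 (6T9) (apart from the identity). Each of the other remaining candidates has further cycle types, and by the Chebotarev density theorem the matching factorization patterns would occur for a proportion of primes equal to their share of the group: (S_3 x S_3) : C_2 (6T13) additionally contains elements of type 4+2, 3+2+1, 2+1+1+1+1 (36 of its 72 elements, about 50% of primes); S_6 (6T16) additionally contains elements of type 5+1, 4+2, 4+1+1, 3+2+1, 2+1+1+1+1 (459 of its 720 elements, about 64% of primes). None of the 23 primes tested shows any such pattern (for each of these groups the chance of that is below 10^-4), which rules them out. Hence G = S_3 x S_3 (6T9), of order 36.

S_3 x S_3 (also written G36-)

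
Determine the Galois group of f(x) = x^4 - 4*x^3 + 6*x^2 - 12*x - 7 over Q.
S_4

The polynomial is an irreducible quartic over Q and its discriminant is -1159168, which is not a perfect square, so the Galois group is not contained in A_4. The resolvent cubic y^3 - 6*y^2 + 76*y - 200 is irreducible over Q. An irreducible resolvent with non-square discriminant gives S_4.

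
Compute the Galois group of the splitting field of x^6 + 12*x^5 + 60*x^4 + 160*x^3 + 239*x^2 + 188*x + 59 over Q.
The polynomial f is an irreducible sextic over Q, so G = Gal(f/Q) is one of the 16 transitive subgroups 6T1, ..., 6T16 of S_6. The discriminant of f is 33856 = 184^2, a perfect square, so G is contained in A_6. The transitive groups of degree 6 contained in A_6 are: A_4 (6T4, order 12), S_4 (6T7, order 24), (C_3 x C_3) : C_4 (6T10, order 36), PSL(2,5) (6T12, order 60), A_6 (6T15, order 360). By Dedekind's theorem, for a prime p not dividing disc(f) the degrees of the irreducible factors of f mod p form the cycle type of an element of G. Factoring f modulo the 79 such primes p <= 419 (skipping 2, 23, which divide the discriminant), each new pattern first appears at: mod 3: f = (x^3 + x^2 + 2)(x^3 + 2x^2 + x + 1), pattern 3+3; mod 5: f = (x^2 + 4x + 2)(x^4 + 3x^3 + x^2 + 2), pattern 4+2; mod 19: f = (x + 7)(x + 16)(x^2 + 13x + 18)(x^2 + 14x + 1), pattern 2+2+1+1; mod 223: f = (x + 18)(x + 59)(x + 80)(x + 147)(x + 168)(x + 209), pattern 1+1+1+1+1+1. No other pattern occurs in this range, so the set of observed cycle types is {3+3, 4+2, 2+2+1+1, 1+1+1+1+1+1}. The candidates containing elements of all these cycle types are S_4 (6T7) of order 24, (C_3 x C_3) : C_4 (6T10) of order 36, A_6 (6T15) of order 360; the others are excluded. The observed types are precisely the cycle types that occur in S_4 (6T7). Each of the other remaining candidates has further cycle types, and by the Chebotarev density theorem the matching factorization patterns would occur for a proportion of primes equal to their share of the group: (C_3 x C_3) : C_4 (6T10) additionally contains elements of type 3+1+1+1 (4 of its 36 elements, about 11% of primes); A_6 (6T15) additionally contains elements of type 5+1, 3+1+1+1 (184 of its 360 elements, about 51% of primes). None of the 79 primes tested shows any such pattern (for each of these groups the chance of that is below 10^-4), which rules them out. Hence G = S_4 (6T7), of order 24.

S_4 (also written S4+)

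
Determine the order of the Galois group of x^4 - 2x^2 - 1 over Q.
The degree of the splitting field over Q equals the order of the Galois group, so first determine the group. The polynomial is an irreducible quartic over Q and its discriminant is -1024, which is not a perfect square, so the Galois group is not contained in A_4. The resolvent cubic y^3 + 2*y^2 + 4*y + 8 has exactly one rational root, so the Galois group is C_4 or D_4. The quartic remains irreducible over Q(sqrt(disc)), so the group is D_4. The Galois group D_4 (4T3) has order 8, so the splitting field has degree 8 over Q.

8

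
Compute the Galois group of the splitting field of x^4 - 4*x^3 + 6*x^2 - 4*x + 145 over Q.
V_4

The polynomial is an irreducible quartic over Q and its discriminant is 764411904 = 27648^2, a perfect square, so the Galois group is contained in A_4. The resolvent cubic y^3 - 6*y^2 - 564*y + 1144 splits completely over Q, which gives the Klein four-group V_4.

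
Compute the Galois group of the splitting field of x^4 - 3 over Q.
D_4, the dihedral group of order 8

The polynomial is an irreducible quartic over Q and its discriminant is -6912, which is not a perfect square, so the Galois group is not contained in A_4. The resolvent cubic y^3 + 12*y has exactly one rational root, so the Galois group is C_4 or D_4. The quartic remains irreducible over Q(sqrt(disc)), so the group is D_4.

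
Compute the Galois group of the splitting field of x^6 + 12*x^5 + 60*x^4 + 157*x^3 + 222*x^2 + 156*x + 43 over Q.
The polynomial f is an irreducible sextic over Q, so G = Gal(f/Q) is one of the 16 transitive subgroups 6T1, ..., 6T16 of S_6. The discriminant of f is -177147, which is not a perfect square, so G is not contained in A_6. The transitive groups of degree 6 not contained in A_6 are: C_6 (6T1, order 6), S_3 (6T2, order 6), D_6 (6T3, order 12), C_3 x S_3 (6T5, order 18), A_4 x C_2 (6T6, order 24), S_4 (6T8, order 24), S_3 x S_3 (6T9, order 36), S_4 x C_2 (6T11, order 48), (S_3 x S_3) : C_2 (6T13, order 72), PGL(2,5) (6T14, order 120), S_6 (6T16, order 720). By Dedekind's theorem, for a prime p not dividing disc(f) the degrees of the irreducible factors of f mod p form the cycle type of an element of G. Factoring f modulo the 33 such primes p <= 139 (skipping 3, which divides the discriminant), each new pattern first appears at: mod 2: f = (x^6 + x^3 + 1), pattern 6; mod 7: f = (x + 3)(x + 4)(x + 6)(x^3 + 6x^2 + 5x + 4), pattern 3+1+1+1; mod 17: f = (x^2 + 5x + 13)(x^2 + 8x + 2)(x^2 + 16x + 1), pattern 2+2+2; mod 19: f = (x^3 + 6x^2 + 12x + 14)(x^3 + 6x^2 + 12x + 18), pattern 3+3; mod 73: f = (x + 15)(x + 23)(x + 24)(x + 31)(x + 32)(x + 33), pattern 1+1+1+1+1+1. No other pattern occurs in this range, so the set of observed cycle types is {6, 3+1+1+1, 2+2+2, 3+3, 1+1+1+1+1+1}. The candidates containing elements of all these cycle types are C_3 x S_3 (6T5) of order 18, S_3 x S_3 (6T9) of order 36, (S_3 x S_3) : C_2 (6T13) of order 72, S_6 (6T16) of order 720; the others are excluded. The observed types are precisely the cycle types that occur in C_3 x S_3 (6T5). Each of the other remaining candidates has further cycle types, and by the Chebotarev density theorem the matching factorization patterns would occur for a proportion of primes equal to their share of the group: S_3 x S_3 (6T9) additionally contains elements of type 2+2+1+1 (9 of its 36 elements, about 25% of primes); (S_3 x S_3) : C_2 (6T13) additionally contains elements of type 4+2, 3+2+1, 2+2+1+1, 2+1+1+1+1 (45 of its 72 elements, about 62% of primes); S_6 (6T16) additionally contains elements of type 5+1, 4+2, 4+1+1, 3+2+1, 2+2+1+1, 2+1+1+1+1 (504 of its 720 elements, about 70% of primes). None of the 33 primes tested shows any such pattern (for each of these groups the chance of that is below 10^-4), which rules them out. Hence G = C_3 x S_3 (6T5), of order 18.

C_3 x S_3 (also written G18)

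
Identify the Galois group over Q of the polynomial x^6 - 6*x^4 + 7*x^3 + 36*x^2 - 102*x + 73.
The polynomial f is an irreducible sextic over Q, so G = Gal(f/Q) is one of the 16 transitive subgroups 6T1, ..., 6T16 of S_6. The discriminant of f is -16829675182323, which is not a perfect square, so G is not contained in A_6. The transitive groups of degree 6 not contained in A_6 are: C_6 (6T1, order 6), S_3 (6T2, order 6), D_6 (6T3, order 12), C_3 x S_3 (6T5, order 18), A_4 x C_2 (6T6, order 24), S_4 (6T8, order 24), S_3 x S_3 (6T9, order 36), S_4 x C_2 (6T11, order 48), (S_3 x S_3) : C_2 (6T13, order 72), PGL(2,5) (6T14, order 120), S_6 (6T16, order 720). By Dedekind's theorem, for a prime p not dividing disc(f) the degrees of the irreducible factors of f mod p form the cycle type of an element of G. Factoring f modulo the 37 such primes p <= 167 (skipping 3, 19, which divide the discriminant), each new pattern first appears at: mod 2: f = (x^6 + x^3 + 1), pattern 6; mod 7: f = (x^3 + 3x + 5)(x^3 + 5x + 2), pattern 3+3; mod 17: f = (x^2 + 5x + 13)(x^2 + 13x + 11)(x^2 + 16x + 8), pattern 2+2+2; mod 37: f = (x + 2)(x + 9)(x + 15)(x + 24)(x + 26)(x + 35), pattern 1+1+1+1+1+1. No other pattern occurs in this range, so the set of observed cycle types is {6, 3+3, 2+2+2, 1+1+1+1+1+1}. The candidates containing elements of all these cycle types are C_6 (6T1) of order 6, D_6 (6T3) of order 12, C_3 x S_3 (6T5) of order 18, A_4 x C_2 (6T6) of order 24, S_3 x S_3 (6T9) of order 36, S_4 x C_2 (6T11) of order 48, (S_3 x S_3) : C_2 (6T13) of order 72, PGL(2,5) (6T14) of order 120, S_6 (6T16) of order 720; the others are excluded. The observed types are precisely the cycle types that occur in C_6 (6T1). Each of the other remaining candidates has further cycle types, and by the Chebotarev density theorem the matching factorization patterns would occur for a proportion of primes equal to their share of the group: D_6 (6T3) additionally contains elements of type 2+2+1+1 (3 of its 12 elements, about 25% of primes); C_3 x S_3 (6T5) additionally contains elements of type 3+1+1+1 (4 of its 18 elements, about 22% of primes); A_4 x C_2 (6T6) additionally contains elements of type 2+2+1+1, 2+1+1+1+1 (6 of its 24 elements, about 25% of primes); S_3 x S_3 (6T9) additionally contains elements of type 3+1+1+1, 2+2+1+1 (13 of its 36 elements, about 36% of primes); S_4 x C_2 (6T11) additionally contains elements of type 4+2, 4+1+1, 2+2+1+1, 2+1+1+1+1 (24 of its 48 elements, about 50% of primes); (S_3 x S_3) : C_2 (6T13) additionally contains elements of type 4+2, 3+2+1, 3+1+1+1, 2+2+1+1, 2+1+1+1+1 (49 of its 72 elements, about 68% of primes); PGL(2,5) (6T14) additionally contains elements of type 5+1, 4+1+1, 2+2+1+1 (69 of its 120 elements, about 58% of primes); S_6 (6T16) additionally contains elements of type 5+1, 4+2, 4+1+1, 3+2+1, 3+1+1+1, 2+2+1+1, 2+1+1+1+1 (544 of its 720 elements, about 76% of primes). None of the 37 primes tested shows any such pattern (for each of these groups the chance of that is below 10^-4), which rules them out. Hence G = C_6 (6T1), of order 6.

C_6, the cyclic group of order 6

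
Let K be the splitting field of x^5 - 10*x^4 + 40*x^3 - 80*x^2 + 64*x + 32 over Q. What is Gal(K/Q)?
The polynomial f is an irreducible quintic over Q, so G = Gal(f/Q) is a transitive subgroup of S_5: one of C_5 (5T1, order 5), D_5 (5T2, order 10), F_20 (5T3, order 20), A_5 (5T4, order 60) or S_5 (5T5, order 120). The discriminant of f is 3008364544, which is not a perfect square, so G is not contained in A_5. The transitive groups of degree 5 not contained in A_5 are: F_20 (5T3, order 20), S_5 (5T5, order 120). By Dedekind's theorem, for a prime p not dividing disc(f) the degrees of the irreducible factors of f mod p form the cycle type of an element of G. Factoring f modulo the 3 such primes p <= 7 (skipping 2, which divides the discriminant), each new pattern first appears at: mod 3: f = (x^5 + 2x^4 + x^3 + x^2 + x + 2), pattern 5; mod 7: f = (x^2 + 5x + 5)(x^3 + 6x^2 + 5x + 5), pattern 3+2. No other pattern occurs in this range, so the set of observed cycle types is {5, 3+2}. Among the candidates above, the only group containing elements of all these cycle types is S_5 (5T5) — F_20 (5T3) lacks at least one of them. Hence G = S_5 (5T5), of order 120.

S_5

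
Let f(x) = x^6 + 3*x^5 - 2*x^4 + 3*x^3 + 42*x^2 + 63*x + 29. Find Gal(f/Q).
6T8: S_4

The polynomial f is an irreducible sextic over Q, so G = Gal(f/Q) is one of the 16 transitive subgroups 6T1, ..., 6T16 of S_6. The discriminant of f is 54786284800, which is not a perfect square, so G is not contained in A_6. The transitive groups of degree 6 not contained in A_6 are: C_6 (6T1, order 6), S_3 (6T2, order 6), D_6 (6T3, order 12), C_3 x S_3 (6T5, order 18), A_4 x C_2 (6T6, order 24), S_4 (6T8, order 24), S_3 x S_3 (6T9, order 36), S_4 x C_2 (6T11, order 48), (S_3 x S_3) : C_2 (6T13, order 72), PGL(2,5) (6T14, order 120), S_6 (6T16, order 720). By Dedekind's theorem, for a prime p not dividing disc(f) the degrees of the irreducible factors of f mod p form the cycle type of an element of G. Factoring f modulo the 22 such primes p <= 101 (skipping 2, 5, 13, 37, which divide the discriminant), each new pattern first appears at: mod 3: f = (x^3 + x^2 + x + 2)(x^3 + 2x^2 + x + 1), pattern 3+3; mod 17: f = (x + 2)(x + 5)(x^4 + 13x^3 + 16x^2 + 16x + 8), pattern 4+1+1; mod 31: f = (x^2 + 9)(x^2 + 9x + 15)(x^2 + 25x + 28), pattern 2+2+2; mod 67: f = (x + 17)(x + 26)(x^2 + 37x + 57)(x^2 + 57x + 48), pattern 2+2+1+1. No other pattern occurs in this range, so the set of observed cycle types is {3+3, 4+1+1, 2+2+2, 2+2+1+1}. The candidates containing elements of all these cycle types are S_4 (6T8) of order 24, S_4 x C_2 (6T11) of order 48, PGL(2,5) (6T14) of order 120, S_6 (6T16) of order 720; the others are excluded. The observed types are precisely the cycle types that occur in S_4 (6T8) (apart from the identity). Each of the other remaining candidates has further cycle types, and by the Chebotarev density theorem the matching factorization patterns would occur for a proportion of primes equal to their share of the group: S_4 x C_2 (6T11) additionally contains elements of type 6, 4+2, 2+1+1+1+1 (17 of its 48 elements, about 35% of primes); PGL(2,5) (6T14) additionally contains elements of type 6, 5+1 (44 of its 120 elements, about 37% of primes); S_6 (6T16) additionally contains elements of type 6, 5+1, 4+2, 3+2+1, 3+1+1+1, 2+1+1+1+1 (529 of its 720 elements, about 73% of primes). None of the 22 primes tested shows any such pattern (for each of these groups the chance of that is below 10^-4), which rules them out. Hence G = S_4 (6T8), of order 24.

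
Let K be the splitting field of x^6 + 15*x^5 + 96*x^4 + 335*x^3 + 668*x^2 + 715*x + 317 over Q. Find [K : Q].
24

The degree of the splitting field over Q equals the order of the Galois group, so first determine the group. The polynomial f is an irreducible sextic over Q, so G = Gal(f/Q) is one of the 16 transitive subgroups 6T1, ..., 6T16 of S_6. The discriminant of f is 810448, which is not a perfect square, so G is not contained in A_6. The transitive groups of degree 6 not contained in A_6 are: C_6 (6T1, order 6), S_3 (6T2, order 6), D_6 (6T3, order 12), C_3 x S_3 (6T5, order 18), A_4 x C_2 (6T6, order 24), S_4 (6T8, order 24), S_3 x S_3 (6T9, order 36), S_4 x C_2 (6T11, order 48), (S_3 x S_3) : C_2 (6T13, order 72), PGL(2,5) (6T14, order 120), S_6 (6T16, order 720). By Dedekind's theorem, for a prime p not dividing disc(f) the degrees of the irreducible factors of f mod p form the cycle type of an element of G. Factoring f modulo the 22 such primes p <= 89 (skipping 2, 37, which divide the discriminant), each new pattern first appears at: mod 3: f = (x^3 + x^2 + x + 2)(x^3 + 2x^2 + 1), pattern 3+3; mod 5: f = (x^2 + 3)(x^2 + x + 2)(x^2 + 4x + 2), pattern 2+2+2; mod 17: f = (x + 1)(x + 4)(x^4 + 10x^3 + 8x^2 + 7), pattern 4+1+1; mod 67: f = (x + 7)(x + 65)(x^2 + 5x + 46)(x^2 + 5x + 56), pattern 2+2+1+1. No other pattern occurs in this range, so the set of observed cycle types is {3+3, 2+2+2, 4+1+1, 2+2+1+1}. The candidates containing elements of all these cycle types are S_4 (6T8) of order 24, S_4 x C_2 (6T11) of order 48, PGL(2,5) (6T14) of order 120, S_6 (6T16) of order 720; the others are excluded. The observed types are precisely the cycle types that occur in S_4 (6T8) (apart from the identity). Each of the other remaining candidates has further cycle types, and by the Chebotarev density theorem the matching factorization patterns would occur for a proportion of primes equal to their share of the group: S_4 x C_2 (6T11) additionally contains elements of type 6, 4+2, 2+1+1+1+1 (17 of its 48 elements, about 35% of primes); PGL(2,5) (6T14) additionally contains elements of type 6, 5+1 (44 of its 120 elements, about 37% of primes); S_6 (6T16) additionally contains elements of type 6, 5+1, 4+2, 3+2+1, 3+1+1+1, 2+1+1+1+1 (529 of its 720 elements, about 73% of primes). None of the 22 primes tested shows any such pattern (for each of these groups the chance of that is below 10^-4), which rules them out. Hence G = S_4 (6T8), of order 24. The Galois group S_4 (6T8) has order 24, so the splitting field has degree 24 over Q.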